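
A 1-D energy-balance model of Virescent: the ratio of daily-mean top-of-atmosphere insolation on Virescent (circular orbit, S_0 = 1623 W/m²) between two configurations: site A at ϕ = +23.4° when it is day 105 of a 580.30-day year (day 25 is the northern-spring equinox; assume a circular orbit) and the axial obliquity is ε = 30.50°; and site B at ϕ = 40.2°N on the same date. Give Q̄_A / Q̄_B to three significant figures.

— Configuration A (ϕ=+23.4°):
Solar longitude: L_s = 360° × (105 − 25)/580.30 = 49.630°.
sin δ = sin 30.50° × sin 49.630° = 0.38668, so δ = +22.748°.
cos h₀ = −tan(+23.4°) tan(+22.748°) = -0.1814, h₀ = 1.7533 rad.
Bracket: h₀ sin ϕ sin δ + cos ϕ cos δ sin h₀ = 1.7533×0.39715×0.38668 + 0.91775×0.92221×0.98340 = 0.269254 + 0.832309 = 1.101563.
Q̄ = (S_0/π) × [bracket] = (1623/π) × 1.101563 = 569.09 W/m².
— Configuration B (ϕ=+40.2°):
cos h₀ = −tan(+40.2°) tan(+22.748°) = -0.3543, h₀ = 1.9330 rad.
Bracket: h₀ sin ϕ sin δ + cos ϕ cos δ sin h₀ = 1.9330×0.64546×0.38668 + 0.76380×0.92221×0.93512 = 0.482451 + 0.658684 = 1.141135.
Q̄ = (S_0/π) × [bracket] = (1623/π) × 1.141135 = 589.53 W/m².
Ratio Q̄_A / Q̄_B = 569.09 / 589.53 = 0.9653.

Q̄_A / Q̄_B ≈ 0.965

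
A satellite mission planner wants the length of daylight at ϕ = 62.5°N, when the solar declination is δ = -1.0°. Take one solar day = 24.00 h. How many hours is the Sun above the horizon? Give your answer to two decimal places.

cos h₀ = −tan ϕ · tan δ = −tan(+62.5°) × tan(-1.000°) = 0.0335, so h₀ = 1.5373 rad = 88.08°.
Daylight = 2h₀/(2π) × 24.00 h = (1.5373/π) × 24.00 = 11.74 h.

11.74 h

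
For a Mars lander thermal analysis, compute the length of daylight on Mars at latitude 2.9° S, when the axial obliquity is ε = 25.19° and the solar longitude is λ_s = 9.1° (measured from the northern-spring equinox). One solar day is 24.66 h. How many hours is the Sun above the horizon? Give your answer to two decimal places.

Solar declination: sin δ = sin ε · sin λ_s = sin 25.19° × sin 9.1° = 0.06732, so δ = +3.860°.
cos H₀ = −tan φ · tan δ = −tan(-2.9°) × tan(+3.860°) = 0.0034, so H₀ = 1.5674 rad = 89.80°.
Daylight = 2H₀/(2π) × 24.66 h = (1.5674/π) × 24.66 = 12.30 h.

12.30 h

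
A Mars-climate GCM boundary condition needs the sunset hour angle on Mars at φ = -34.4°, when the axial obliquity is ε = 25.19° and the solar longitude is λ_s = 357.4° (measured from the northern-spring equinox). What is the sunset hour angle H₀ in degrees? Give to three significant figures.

Solar declination: sin δ = sin ε · sin λ_s = sin 25.19° × sin 357.4° = -0.01931, so δ = -1.106°.
cos H₀ = −tan φ · tan δ = −tan(-34.4°) × tan(-1.106°) = -0.0132, so H₀ = 1.5840 rad = 90.76°.

H₀ = 90.8°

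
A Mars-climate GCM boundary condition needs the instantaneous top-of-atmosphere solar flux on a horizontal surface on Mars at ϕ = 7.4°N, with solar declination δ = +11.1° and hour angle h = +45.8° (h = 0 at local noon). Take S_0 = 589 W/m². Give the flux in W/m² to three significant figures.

414 W/m²

cos θ_z = sin ϕ sin δ + cos ϕ cos δ cos h = 0.024796 + 0.678425 = 0.703221.
Flux = S_0 · cos θ_z = 589 × 0.703221 = 414.2 W/m².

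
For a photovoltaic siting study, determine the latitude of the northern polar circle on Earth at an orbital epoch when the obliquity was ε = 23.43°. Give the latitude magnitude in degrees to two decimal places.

66.57°

The polar circle is the lowest latitude that experiences at least one full rotation of continuous daylight at the northern-summer solstice; it lies at |φ| = 90° − ε = 90° − 23.43° = 66.57°.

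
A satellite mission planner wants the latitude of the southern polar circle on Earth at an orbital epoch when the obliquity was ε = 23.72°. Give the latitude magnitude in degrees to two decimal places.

66.28°

The polar circle is the lowest latitude that experiences at least one full rotation of continuous darkness at the northern-summer solstice; it lies at |φ| = 90° − ε = 90° − 23.72° = 66.28°.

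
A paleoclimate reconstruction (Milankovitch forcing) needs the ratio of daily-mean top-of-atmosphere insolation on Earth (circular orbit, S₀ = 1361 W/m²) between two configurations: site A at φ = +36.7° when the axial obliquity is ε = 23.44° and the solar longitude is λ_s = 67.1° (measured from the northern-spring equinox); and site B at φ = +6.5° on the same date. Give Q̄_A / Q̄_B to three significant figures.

Q̄_A / Q̄_B ≈ 1.13

— Configuration A (φ=+36.7°):
Solar declination: sin δ = sin ε · sin λ_s = sin 23.44° × sin 67.1° = 0.36644, so δ = +21.496°.
cos H₀ = −tan(+36.7°) tan(+21.496°) = -0.2936, H₀ = 1.8687 rad.
Bracket: H₀ sin φ sin δ + cos φ cos δ sin H₀ = 1.8687×0.59763×0.36644 + 0.80178×0.93044×0.95594 = 0.409237 + 0.713139 = 1.122376.
Q̄ = (S₀/π) × [bracket] = (1361/π) × 1.122376 = 486.24 W/m².
— Configuration B (φ=+6.5°):
cos H₀ = −tan(+6.5°) tan(+21.496°) = -0.0449, H₀ = 1.6157 rad.
Bracket: H₀ sin φ sin δ + cos φ cos δ sin H₀ = 1.6157×0.11320×0.36644 + 0.99357×0.93044×0.99899 = 0.067021 + 0.923524 = 0.990545.
Q̄ = (S₀/π) × [bracket] = (1361/π) × 0.990545 = 429.12 W/m².
Ratio Q̄_A / Q̄_B = 486.24 / 429.12 = 1.133.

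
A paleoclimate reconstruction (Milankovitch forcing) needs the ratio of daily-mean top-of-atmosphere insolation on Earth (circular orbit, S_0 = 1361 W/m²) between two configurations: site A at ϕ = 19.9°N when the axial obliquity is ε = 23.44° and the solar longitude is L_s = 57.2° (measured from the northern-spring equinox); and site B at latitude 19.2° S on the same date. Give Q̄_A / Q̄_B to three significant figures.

Q̄_A / Q̄_B ≈ 1.48

— Configuration A (ϕ=+19.9°):
Solar declination: sin δ = sin ε · sin L_s = sin 23.44° × sin 57.2° = 0.33437, so δ = +19.534°.
cos h₀ = −tan(+19.9°) tan(+19.534°) = -0.1284, h₀ = 1.6996 rad.
Bracket: h₀ sin ϕ sin δ + cos ϕ cos δ sin h₀ = 1.6996×0.34038×0.33437 + 0.94029×0.94244×0.99172 = 0.193436 + 0.878829 = 1.072265.
Q̄ = (S_0/π) × [bracket] = (1361/π) × 1.072265 = 464.53 W/m².
— Configuration B (ϕ=-19.2°):
cos h₀ = −tan(-19.2°) tan(+19.534°) = 0.1236, h₀ = 1.4469 rad.
Bracket: h₀ sin ϕ sin δ + cos ϕ cos δ sin h₀ = 1.4469×-0.32887×0.33437 + 0.94438×0.94244×0.99234 = -0.159107 + 0.883204 = 0.724097.
Q̄ = (S_0/π) × [bracket] = (1361/π) × 0.724097 = 313.69 W/m².
Ratio Q̄_A / Q̄_B = 464.53 / 313.69 = 1.481.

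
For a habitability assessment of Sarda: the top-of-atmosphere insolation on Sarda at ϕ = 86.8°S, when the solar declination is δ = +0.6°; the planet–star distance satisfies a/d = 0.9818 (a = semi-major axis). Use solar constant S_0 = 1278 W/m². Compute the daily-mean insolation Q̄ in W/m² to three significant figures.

cos h₀ = −tan(-86.8°) tan(+0.600°) = 0.1873, h₀ = 1.3824 rad.
Bracket: h₀ sin ϕ sin δ + cos ϕ cos δ sin h₀ = 1.3824×-0.99844×0.01047 + 0.05582×0.99995×0.98230 = -0.014451 + 0.054829 = 0.040378.
Inverse-square distance factor (a/d)² = 0.9818² = 0.963931.
Q̄ = (S_0/π) × 0.963931 × [bracket] = (1278/π) × 0.963931 × 0.040378 = 15.83 W/m².

Q̄ ≈ 15.8 W/m²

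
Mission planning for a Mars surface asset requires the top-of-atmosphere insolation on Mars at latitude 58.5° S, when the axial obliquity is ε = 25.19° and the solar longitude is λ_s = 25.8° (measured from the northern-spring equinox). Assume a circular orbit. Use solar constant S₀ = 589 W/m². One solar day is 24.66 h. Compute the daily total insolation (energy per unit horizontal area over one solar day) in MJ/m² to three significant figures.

Solar declination: sin δ = sin ε · sin λ_s = sin 25.19° × sin 25.8° = 0.18524, so δ = +10.675°.
cos H₀ = −tan(-58.5°) tan(+10.675°) = 0.3076, H₀ = 1.2581 rad.
Bracket: H₀ sin φ sin δ + cos φ cos δ sin H₀ = 1.2581×-0.85264×0.18524 + 0.52250×0.98269×0.95151 = -0.198708 + 0.488558 = 0.289850.
Q̄ = (S₀/π) × [bracket] = (589/π) × 0.289850 = 54.342 W/m².
Daily total = Q̄ × 24.66 h × 3600 s/h = 54.342 × 24.66 × 3600 / 10⁶ = 4.824 MJ/m².

4.82 MJ/m²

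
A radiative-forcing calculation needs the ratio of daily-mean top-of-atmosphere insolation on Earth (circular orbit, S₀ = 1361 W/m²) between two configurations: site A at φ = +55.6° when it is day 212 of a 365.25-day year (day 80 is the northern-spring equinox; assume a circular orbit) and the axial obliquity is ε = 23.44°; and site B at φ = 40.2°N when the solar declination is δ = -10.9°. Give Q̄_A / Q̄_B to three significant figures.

— Configuration A (φ=+55.6°):
Solar longitude: λ_s = 360° × (212 − 80)/365.25 = 130.103°.
sin δ = sin 23.44° × sin 130.103° = 0.30427, so δ = +17.714°.
cos H₀ = −tan(+55.6°) tan(+17.714°) = -0.4665, H₀ = 2.0561 rad.
Bracket: H₀ sin φ sin δ + cos φ cos δ sin H₀ = 2.0561×0.82511×0.30427 + 0.56497×0.95259×0.88453 = 0.516197 + 0.476041 = 0.992238.
Q̄ = (S₀/π) × [bracket] = (1361/π) × 0.992238 = 429.86 W/m².
— Configuration B (φ=+40.2°):
cos H₀ = −tan(+40.2°) tan(-10.900°) = 0.1627, H₀ = 1.4073 rad.
Bracket: H₀ sin φ sin δ + cos φ cos δ sin H₀ = 1.4073×0.64546×-0.18910 + 0.76380×0.98196×0.98667 = -0.171770 + 0.740023 = 0.568253.
Q̄ = (S₀/π) × [bracket] = (1361/π) × 0.568253 = 246.18 W/m².
Ratio Q̄_A / Q̄_B = 429.86 / 246.18 = 1.746.

Q̄_A / Q̄_B ≈ 1.75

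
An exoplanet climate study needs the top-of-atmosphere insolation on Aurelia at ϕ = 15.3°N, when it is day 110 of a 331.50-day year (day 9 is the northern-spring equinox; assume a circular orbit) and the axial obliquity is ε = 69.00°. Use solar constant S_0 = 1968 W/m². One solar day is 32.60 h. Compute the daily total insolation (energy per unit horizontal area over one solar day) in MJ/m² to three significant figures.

Solar longitude: L_s = 360° × (110 − 9)/331.50 = 109.683°.
sin δ = sin 69.00° × sin 109.683° = 0.87903, so δ = +61.526°.
cos h₀ = −tan(+15.3°) tan(+61.526°) = -0.5044, h₀ = 2.0995 rad.
Bracket: h₀ sin ϕ sin δ + cos ϕ cos δ sin h₀ = 2.0995×0.26387×0.87903 + 0.96456×0.47677×0.86348 = 0.486978 + 0.397091 = 0.884069.
Q̄ = (S_0/π) × [bracket] = (1968/π) × 0.884069 = 553.81 W/m².
Daily total = Q̄ × 32.60 h × 3600 s/h = 553.81 × 32.60 × 3600 / 10⁶ = 65.00 MJ/m².

65.0 MJ/m²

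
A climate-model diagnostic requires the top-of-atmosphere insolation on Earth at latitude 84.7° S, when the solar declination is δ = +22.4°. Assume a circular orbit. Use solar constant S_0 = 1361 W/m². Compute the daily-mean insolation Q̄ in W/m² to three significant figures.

Q̄ ≈ 0.00 W/m²

cos h₀ = −tan(-84.7°) tan(+22.400°) = 4.4431 ≥ 1 ⇒ polar night, h₀ = 0 and Q̄ = 0.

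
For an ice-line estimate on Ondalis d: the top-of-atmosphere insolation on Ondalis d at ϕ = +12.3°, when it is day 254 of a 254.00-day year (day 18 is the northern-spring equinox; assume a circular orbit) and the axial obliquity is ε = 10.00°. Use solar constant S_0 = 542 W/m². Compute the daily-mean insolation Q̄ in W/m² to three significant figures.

Q̄ ≈ 164 W/m²

Solar longitude: L_s = 360° × (254 − 18)/254.00 = 334.488°.
sin δ = sin 10.00° × sin 334.488° = -0.07479, so δ = -4.289°.
cos h₀ = −tan(+12.3°) tan(-4.289°) = 0.0164, h₀ = 1.5544 rad.
Bracket: h₀ sin ϕ sin δ + cos ϕ cos δ sin h₀ = 1.5544×0.21303×-0.07479 + 0.97705×0.99720×0.99987 = -0.024765 + 0.974188 = 0.949423.
Q̄ = (S_0/π) × [bracket] = (542/π) × 0.949423 = 163.8 W/m².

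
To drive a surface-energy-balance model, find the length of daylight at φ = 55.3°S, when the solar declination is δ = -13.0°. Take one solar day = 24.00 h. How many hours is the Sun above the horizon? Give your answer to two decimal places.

cos H₀ = −tan φ · tan δ = −tan(-55.3°) × tan(-13.000°) = -0.3334, so H₀ = 1.9107 rad = 109.48°.
Daylight = 2H₀/(2π) × 24.00 h = (1.9107/π) × 24.00 = 14.60 h.

14.60 h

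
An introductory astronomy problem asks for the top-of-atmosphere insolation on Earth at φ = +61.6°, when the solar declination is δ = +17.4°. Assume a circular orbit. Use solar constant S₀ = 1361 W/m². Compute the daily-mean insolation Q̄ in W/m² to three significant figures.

Q̄ ≈ 410 W/m²

cos H₀ = −tan(+61.6°) tan(+17.400°) = -0.5796, H₀ = 2.1890 rad.
Bracket: H₀ sin φ sin δ + cos φ cos δ sin H₀ = 2.1890×0.87965×0.29904 + 0.47562×0.95424×0.81491 = 0.575818 + 0.369851 = 0.945669.
Q̄ = (S₀/π) × [bracket] = (1361/π) × 0.945669 = 409.7 W/m².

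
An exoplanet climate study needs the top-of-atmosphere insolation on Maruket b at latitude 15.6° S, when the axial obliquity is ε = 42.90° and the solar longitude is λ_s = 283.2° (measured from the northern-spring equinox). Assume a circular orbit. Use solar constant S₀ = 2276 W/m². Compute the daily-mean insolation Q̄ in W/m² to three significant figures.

Q̄ ≈ 741 W/m²

Solar declination: sin δ = sin ε · sin λ_s = sin 42.90° × sin 283.2° = -0.66274, so δ = -41.509°.
cos H₀ = −tan(-15.6°) tan(-41.509°) = -0.2471, H₀ = 1.8205 rad.
Bracket: H₀ sin φ sin δ + cos φ cos δ sin H₀ = 1.8205×-0.26892×-0.66274 + 0.96316×0.74885×0.96899 = 0.324457 + 0.698896 = 1.023353.
Q̄ = (S₀/π) × [bracket] = (2276/π) × 1.023353 = 741.4 W/m².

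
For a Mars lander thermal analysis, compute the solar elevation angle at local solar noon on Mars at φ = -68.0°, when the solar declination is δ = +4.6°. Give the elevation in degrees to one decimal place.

At local noon the hour angle is zero, so the zenith angle equals |φ − δ| = |-68.0° − (+4.600°)| = 72.600°.
Elevation = 90° − 72.600° = 17.4°.

17.4°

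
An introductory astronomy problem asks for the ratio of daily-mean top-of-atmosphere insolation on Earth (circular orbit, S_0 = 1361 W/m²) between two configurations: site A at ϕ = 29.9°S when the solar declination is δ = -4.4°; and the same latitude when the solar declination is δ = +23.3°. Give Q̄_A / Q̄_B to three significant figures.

— Configuration A (ϕ=-29.9°):
cos h₀ = −tan(-29.9°) tan(-4.400°) = -0.0442, h₀ = 1.6151 rad.
Bracket: h₀ sin ϕ sin δ + cos ϕ cos δ sin h₀ = 1.6151×-0.49849×-0.07672 + 0.86690×0.99705×0.99902 = 0.061768 + 0.863496 = 0.925264.
Q̄ = (S_0/π) × [bracket] = (1361/π) × 0.925264 = 400.84 W/m².
— Configuration B (ϕ=-29.9°):
cos h₀ = −tan(-29.9°) tan(+23.300°) = 0.2476, h₀ = 1.3205 rad.
Bracket: h₀ sin ϕ sin δ + cos ϕ cos δ sin h₀ = 1.3205×-0.49849×0.39555 + 0.86690×0.91845×0.96885 = -0.260373 + 0.771403 = 0.511030.
Q̄ = (S_0/π) × [bracket] = (1361/π) × 0.511030 = 221.39 W/m².
Ratio Q̄_A / Q̄_B = 400.84 / 221.39 = 1.811.

Q̄_A / Q̄_B ≈ 1.81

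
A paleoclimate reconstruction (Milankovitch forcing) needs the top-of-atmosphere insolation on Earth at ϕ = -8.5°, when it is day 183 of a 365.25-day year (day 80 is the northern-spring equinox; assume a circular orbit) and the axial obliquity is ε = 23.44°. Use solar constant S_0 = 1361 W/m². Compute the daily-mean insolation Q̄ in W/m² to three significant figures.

Q̄ ≈ 356 W/m²

Solar longitude: L_s = 360° × (183 − 80)/365.25 = 101.520°.
sin δ = sin 23.44° × sin 101.520° = 0.38978, so δ = +22.941°.
cos h₀ = −tan(-8.5°) tan(+22.941°) = 0.0633, h₀ = 1.5075 rad.
Bracket: h₀ sin ϕ sin δ + cos ϕ cos δ sin h₀ = 1.5075×-0.14781×0.38978 + 0.98902×0.92091×0.99800 = -0.086852 + 0.908977 = 0.822125.
Q̄ = (S_0/π) × [bracket] = (1361/π) × 0.822125 = 356.2 W/m².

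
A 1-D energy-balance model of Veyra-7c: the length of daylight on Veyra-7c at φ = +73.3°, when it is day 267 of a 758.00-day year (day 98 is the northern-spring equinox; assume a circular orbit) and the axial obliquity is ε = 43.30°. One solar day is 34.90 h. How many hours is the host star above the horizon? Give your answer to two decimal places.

34.90 h

Solar longitude: λ_s = 360° × (267 − 98)/758.00 = 80.264°.
sin δ = sin 43.30° × sin 80.264° = 0.67594, so δ = +42.527°.
Sunrise equation: cos H₀ = −tan φ · tan δ = -3.0572 ≤ −1, so the host star never sets (polar day) and H₀ = π.
Daylight = 2H₀/(2π) × 34.90 h = (3.1416/π) × 34.90 = 34.90 h.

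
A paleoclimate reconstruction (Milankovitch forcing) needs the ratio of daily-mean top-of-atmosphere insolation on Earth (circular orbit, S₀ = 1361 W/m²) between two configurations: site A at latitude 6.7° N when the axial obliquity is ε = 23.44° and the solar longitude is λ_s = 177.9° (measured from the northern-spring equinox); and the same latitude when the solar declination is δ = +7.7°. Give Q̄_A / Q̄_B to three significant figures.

— Configuration A (φ=+6.7°):
Solar declination: sin δ = sin ε · sin λ_s = sin 23.44° × sin 177.9° = 0.01458, so δ = +0.835°.
cos H₀ = −tan(+6.7°) tan(+0.835°) = -0.0017, H₀ = 1.5725 rad.
Bracket: H₀ sin φ sin δ + cos φ cos δ sin H₀ = 1.5725×0.11667×0.01458 + 0.99317×0.99989×1.00000 = 0.002675 + 0.993061 = 0.995736.
Q̄ = (S₀/π) × [bracket] = (1361/π) × 0.995736 = 431.37 W/m².
— Configuration B (φ=+6.7°):
cos H₀ = −tan(+6.7°) tan(+7.700°) = -0.0159, H₀ = 1.5867 rad.
Bracket: H₀ sin φ sin δ + cos φ cos δ sin H₀ = 1.5867×0.11667×0.13399 + 0.99317×0.99098×0.99987 = 0.024804 + 0.984084 = 1.008888.
Q̄ = (S₀/π) × [bracket] = (1361/π) × 1.008888 = 437.07 W/m².
Ratio Q̄_A / Q̄_B = 431.37 / 437.07 = 0.9870.

Q̄_A / Q̄_B ≈ 0.987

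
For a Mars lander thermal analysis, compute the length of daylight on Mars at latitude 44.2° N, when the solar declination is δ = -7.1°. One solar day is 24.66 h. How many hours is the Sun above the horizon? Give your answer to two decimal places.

cos H₀ = −tan φ · tan δ = −tan(+44.2°) × tan(-7.100°) = 0.1211, so H₀ = 1.4494 rad = 83.04°.
Daylight = 2H₀/(2π) × 24.66 h = (1.4494/π) × 24.66 = 11.38 h.

11.38 h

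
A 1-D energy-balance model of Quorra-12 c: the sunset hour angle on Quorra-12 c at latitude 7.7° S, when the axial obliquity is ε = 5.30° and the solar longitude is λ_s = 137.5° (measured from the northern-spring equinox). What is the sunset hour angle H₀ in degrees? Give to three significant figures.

Solar declination: sin δ = sin ε · sin λ_s = sin 5.30° × sin 137.5° = 0.06240, so δ = +3.578°.
cos H₀ = −tan φ · tan δ = −tan(-7.7°) × tan(+3.578°) = 0.0085, so H₀ = 1.5623 rad = 89.52°.

H₀ = 89.5°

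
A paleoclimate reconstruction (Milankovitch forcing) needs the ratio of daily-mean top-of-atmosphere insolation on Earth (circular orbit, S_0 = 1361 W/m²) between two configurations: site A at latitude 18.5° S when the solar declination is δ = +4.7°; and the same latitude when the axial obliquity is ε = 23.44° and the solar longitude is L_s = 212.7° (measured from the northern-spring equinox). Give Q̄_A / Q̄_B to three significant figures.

Q̄_A / Q̄_B ≈ 0.873

— Configuration A (ϕ=-18.5°):
cos h₀ = −tan(-18.5°) tan(+4.700°) = 0.0275, h₀ = 1.5433 rad.
Bracket: h₀ sin ϕ sin δ + cos ϕ cos δ sin h₀ = 1.5433×-0.31730×0.08194 + 0.94832×0.99664×0.99962 = -0.040125 + 0.944774 = 0.904649.
Q̄ = (S_0/π) × [bracket] = (1361/π) × 0.904649 = 391.91 W/m².
— Configuration B (ϕ=-18.5°):
Solar declination: sin δ = sin ε · sin L_s = sin 23.44° × sin 212.7° = -0.21490, so δ = -12.410°.
cos h₀ = −tan(-18.5°) tan(-12.410°) = -0.0736, h₀ = 1.6445 rad.
Bracket: h₀ sin ϕ sin δ + cos ϕ cos δ sin h₀ = 1.6445×-0.31730×-0.21490 + 0.94832×0.97664×0.99729 = 0.112135 + 0.923657 = 1.035792.
Q̄ = (S_0/π) × [bracket] = (1361/π) × 1.035792 = 448.73 W/m².
Ratio Q̄_A / Q̄_B = 391.91 / 448.73 = 0.8734.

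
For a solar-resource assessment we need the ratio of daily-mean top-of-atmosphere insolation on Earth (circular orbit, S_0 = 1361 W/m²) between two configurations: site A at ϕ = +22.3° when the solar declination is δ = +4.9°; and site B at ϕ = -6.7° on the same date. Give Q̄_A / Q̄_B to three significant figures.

Q̄_A / Q̄_B ≈ 0.999

— Configuration A (ϕ=+22.3°):
cos h₀ = −tan(+22.3°) tan(+4.900°) = -0.0352, h₀ = 1.6060 rad.
Bracket: h₀ sin ϕ sin δ + cos ϕ cos δ sin h₀ = 1.6060×0.37946×0.08542 + 0.92521×0.99635×0.99938 = 0.052056 + 0.921261 = 0.973317.
Q̄ = (S_0/π) × [bracket] = (1361/π) × 0.973317 = 421.66 W/m².
— Configuration B (ϕ=-6.7°):
cos h₀ = −tan(-6.7°) tan(+4.900°) = 0.0101, h₀ = 1.5607 rad.
Bracket: h₀ sin ϕ sin δ + cos ϕ cos δ sin h₀ = 1.5607×-0.11667×0.08542 + 0.99317×0.99635×0.99995 = -0.015554 + 0.989495 = 0.973941.
Q̄ = (S_0/π) × [bracket] = (1361/π) × 0.973941 = 421.93 W/m².
Ratio Q̄_A / Q̄_B = 421.66 / 421.93 = 0.9994.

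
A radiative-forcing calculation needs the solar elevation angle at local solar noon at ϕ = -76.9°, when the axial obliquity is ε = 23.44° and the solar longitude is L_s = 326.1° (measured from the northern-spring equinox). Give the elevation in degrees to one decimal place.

Solar declination: sin δ = sin ε · sin L_s = sin 23.44° × sin 326.1° = -0.22186, so δ = -12.819°.
At local noon the hour angle is zero, so the zenith angle equals |ϕ − δ| = |-76.9° − (-12.819°)| = 64.081°.
Elevation = 90° − 64.081° = 25.9°.

25.9°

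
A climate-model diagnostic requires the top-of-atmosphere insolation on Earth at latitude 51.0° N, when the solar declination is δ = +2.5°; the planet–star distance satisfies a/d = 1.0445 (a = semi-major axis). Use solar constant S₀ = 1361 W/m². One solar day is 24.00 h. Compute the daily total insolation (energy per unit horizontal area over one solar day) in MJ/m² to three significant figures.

27.9 MJ/m²

cos H₀ = −tan(+51.0°) tan(+2.500°) = -0.0539, H₀ = 1.6247 rad.
Bracket: H₀ sin φ sin δ + cos φ cos δ sin H₀ = 1.6247×0.77715×0.04362 + 0.62932×0.99905×0.99855 = 0.055076 + 0.627810 = 0.682886.
Inverse-square distance factor (a/d)² = 1.0445² = 1.090980.
Q̄ = (S₀/π) × 1.090980 × [bracket] = (1361/π) × 1.090980 × 0.682886 = 322.76 W/m².
Daily total = Q̄ × 24.00 h × 3600 s/h = 322.76 × 24.00 × 3600 / 10⁶ = 27.89 MJ/m².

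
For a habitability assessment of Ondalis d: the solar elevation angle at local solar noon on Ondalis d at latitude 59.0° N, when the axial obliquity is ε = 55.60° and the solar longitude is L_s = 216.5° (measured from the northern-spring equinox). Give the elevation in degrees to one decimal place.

1.6°

Solar declination: sin δ = sin ε · sin L_s = sin 55.60° × sin 216.5° = -0.49080, so δ = -29.393°.
At local noon the hour angle is zero, so the zenith angle equals |ϕ − δ| = |+59.0° − (-29.393°)| = 88.393°.
Elevation = 90° − 88.393° = 1.6°.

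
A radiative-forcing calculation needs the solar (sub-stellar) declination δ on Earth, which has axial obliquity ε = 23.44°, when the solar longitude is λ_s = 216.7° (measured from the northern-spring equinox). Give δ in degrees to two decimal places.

δ = -13.75°

sin δ = sin ε · sin λ_s = sin 23.44° × sin 216.7° = -0.237728.
δ = arcsin(-0.237728) = -13.75°.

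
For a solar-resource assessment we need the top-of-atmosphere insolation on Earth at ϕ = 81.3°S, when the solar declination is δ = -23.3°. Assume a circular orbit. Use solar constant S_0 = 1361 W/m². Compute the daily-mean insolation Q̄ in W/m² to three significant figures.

cos h₀ = −tan(-81.3°) tan(-23.300°) = -2.8144 ≤ −1 ⇒ polar day, h₀ = π.
Bracket: h₀ sin ϕ sin δ + cos ϕ cos δ sin h₀ = 3.1416×-0.98849×-0.39555 + 0.15126×0.91845×0.00000 = 1.228357 + 0.000000 = 1.228357.
Q̄ = (S_0/π) × [bracket] = (1361/π) × 1.228357 = 532.1 W/m².

Q̄ ≈ 532 W/m²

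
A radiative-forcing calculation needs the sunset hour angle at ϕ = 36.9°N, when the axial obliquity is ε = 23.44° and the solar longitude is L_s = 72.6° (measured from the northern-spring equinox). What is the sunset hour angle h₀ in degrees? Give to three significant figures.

Solar declination: sin δ = sin ε · sin L_s = sin 23.44° × sin 72.6° = 0.37959, so δ = +22.308°.
cos h₀ = −tan ϕ · tan δ = −tan(+36.9°) × tan(+22.308°) = -0.3081, so h₀ = 1.8839 rad = 107.94°.

h₀ = 108°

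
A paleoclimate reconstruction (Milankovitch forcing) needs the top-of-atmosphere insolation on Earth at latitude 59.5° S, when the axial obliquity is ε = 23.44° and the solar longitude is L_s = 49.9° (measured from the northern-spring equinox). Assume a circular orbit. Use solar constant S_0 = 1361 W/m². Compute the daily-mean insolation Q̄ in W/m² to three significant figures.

Solar declination: sin δ = sin ε · sin L_s = sin 23.44° × sin 49.9° = 0.30428, so δ = +17.715°.
cos h₀ = −tan(-59.5°) tan(+17.715°) = 0.5423, h₀ = 0.9977 rad.
Bracket: h₀ sin ϕ sin δ + cos ϕ cos δ sin h₀ = 0.9977×-0.86163×0.30428 + 0.50754×0.95258×0.84020 = -0.261574 + 0.406214 = 0.144640.
Q̄ = (S_0/π) × [bracket] = (1361/π) × 0.144640 = 62.66 W/m².

Q̄ ≈ 62.7 W/m²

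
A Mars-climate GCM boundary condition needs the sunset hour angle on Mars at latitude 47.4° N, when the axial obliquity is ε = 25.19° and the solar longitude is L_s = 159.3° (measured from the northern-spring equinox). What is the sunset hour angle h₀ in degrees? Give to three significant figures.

Solar declination: sin δ = sin ε · sin L_s = sin 25.19° × sin 159.3° = 0.15045, so δ = +8.653°.
cos h₀ = −tan ϕ · tan δ = −tan(+47.4°) × tan(+8.653°) = -0.1655, so h₀ = 1.7371 rad = 99.53°.

h₀ = 99.5°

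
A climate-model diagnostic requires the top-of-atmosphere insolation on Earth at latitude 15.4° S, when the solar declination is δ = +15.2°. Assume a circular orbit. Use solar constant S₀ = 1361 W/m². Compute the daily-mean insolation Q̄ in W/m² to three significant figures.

Q̄ ≈ 357 W/m²

cos H₀ = −tan(-15.4°) tan(+15.200°) = 0.0748, H₀ = 1.4959 rad.
Bracket: H₀ sin φ sin δ + cos φ cos δ sin H₀ = 1.4959×-0.26556×0.26219 + 0.96410×0.96502×0.99720 = -0.104155 + 0.927771 = 0.823616.
Q̄ = (S₀/π) × [bracket] = (1361/π) × 0.823616 = 356.8 W/m².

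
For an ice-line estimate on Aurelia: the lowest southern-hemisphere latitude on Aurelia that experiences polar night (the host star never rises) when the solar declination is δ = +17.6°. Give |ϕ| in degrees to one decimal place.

|ϕ| = 72.4°

Polar night requires cos h₀ = −tan ϕ tan δ ≥ 1, i.e. tan ϕ tan δ ≤ −1.
The boundary is |tan ϕ| · |tan δ| = 1, so |ϕ| = 90° − |δ| = 90° − 17.6° = 72.4° in the southern hemisphere.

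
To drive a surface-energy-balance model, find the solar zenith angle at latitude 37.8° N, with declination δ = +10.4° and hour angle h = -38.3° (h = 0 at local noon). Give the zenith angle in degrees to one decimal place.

cos θ_z = sin φ sin δ + cos φ cos δ cos h = 0.110641 + 0.609908 = 0.720549.
θ_z = arccos(0.720549) = 43.9°.

θ_z = 43.9°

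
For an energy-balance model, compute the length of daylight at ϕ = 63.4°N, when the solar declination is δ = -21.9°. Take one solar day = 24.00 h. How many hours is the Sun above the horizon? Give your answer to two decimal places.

cos h₀ = −tan ϕ · tan δ = −tan(+63.4°) × tan(-21.900°) = 0.8028, so h₀ = 0.6389 rad = 36.60°.
Daylight = 2h₀/(2π) × 24.00 h = (0.6389/π) × 24.00 = 4.88 h.

4.88 h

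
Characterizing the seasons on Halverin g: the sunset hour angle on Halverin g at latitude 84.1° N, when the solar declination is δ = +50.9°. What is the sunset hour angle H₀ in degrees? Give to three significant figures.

H₀ = 180°

Sunrise equation: cos H₀ = −tan φ · tan δ = -11.9073 ≤ −1, so the host star never sets (polar day) and H₀ = π.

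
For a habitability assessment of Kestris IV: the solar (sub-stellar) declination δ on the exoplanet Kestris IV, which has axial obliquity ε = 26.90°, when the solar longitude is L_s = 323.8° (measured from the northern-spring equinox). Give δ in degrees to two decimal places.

δ = -15.50°

sin δ = sin ε · sin L_s = sin 26.90° × sin 323.8° = -0.267211.
δ = arcsin(-0.267211) = -15.50°.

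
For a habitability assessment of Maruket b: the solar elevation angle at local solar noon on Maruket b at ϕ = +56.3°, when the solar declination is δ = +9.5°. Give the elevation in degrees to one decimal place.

At local noon the hour angle is zero, so the zenith angle equals |ϕ − δ| = |+56.3° − (+9.500°)| = 46.800°.
Elevation = 90° − 46.800° = 43.2°.

43.2°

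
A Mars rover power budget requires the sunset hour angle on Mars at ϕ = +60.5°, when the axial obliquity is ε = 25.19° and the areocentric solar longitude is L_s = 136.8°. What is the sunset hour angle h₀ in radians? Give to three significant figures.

h₀ = 2.14 rad

sin δ = sin 25.19° × sin 136.8° = 0.29136, so δ = +16.939°.
cos h₀ = −tan ϕ · tan δ = −tan(+60.5°) × tan(+16.939°) = -0.5383, so h₀ = 2.1392 rad = 122.57°.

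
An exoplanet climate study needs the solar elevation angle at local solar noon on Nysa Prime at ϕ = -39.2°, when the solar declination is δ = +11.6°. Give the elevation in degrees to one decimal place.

At local noon the hour angle is zero, so the zenith angle equals |ϕ − δ| = |-39.2° − (+11.600°)| = 50.800°.
Elevation = 90° − 50.800° = 39.2°.

39.2°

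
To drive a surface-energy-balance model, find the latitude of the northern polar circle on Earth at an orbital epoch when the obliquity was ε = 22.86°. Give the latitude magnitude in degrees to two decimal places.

67.14°

The polar circle is the lowest latitude that experiences at least one full rotation of continuous daylight at the northern-summer solstice; it lies at |φ| = 90° − ε = 90° − 22.86° = 67.14°.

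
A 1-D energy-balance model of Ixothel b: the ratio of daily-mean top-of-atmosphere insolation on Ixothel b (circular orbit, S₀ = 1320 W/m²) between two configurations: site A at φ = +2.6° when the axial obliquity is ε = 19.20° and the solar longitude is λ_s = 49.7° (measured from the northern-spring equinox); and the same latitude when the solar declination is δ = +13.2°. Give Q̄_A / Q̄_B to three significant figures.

— Configuration A (φ=+2.6°):
Solar declination: sin δ = sin ε · sin λ_s = sin 19.20° × sin 49.7° = 0.25082, so δ = +14.526°.
cos H₀ = −tan(+2.6°) tan(+14.526°) = -0.0118, H₀ = 1.5826 rad.
Bracket: H₀ sin φ sin δ + cos φ cos δ sin H₀ = 1.5826×0.04536×0.25082 + 0.99897×0.96803×0.99993 = 0.018006 + 0.966965 = 0.984971.
Q̄ = (S₀/π) × [bracket] = (1320/π) × 0.984971 = 413.85 W/m².
— Configuration B (φ=+2.6°):
cos H₀ = −tan(+2.6°) tan(+13.200°) = -0.0107, H₀ = 1.5814 rad.
Bracket: H₀ sin φ sin δ + cos φ cos δ sin H₀ = 1.5814×0.04536×0.22835 + 0.99897×0.97358×0.99994 = 0.016380 + 0.972519 = 0.988899.
Q̄ = (S₀/π) × [bracket] = (1320/π) × 0.988899 = 415.50 W/m².
Ratio Q̄_A / Q̄_B = 413.85 / 415.50 = 0.9960.

Q̄_A / Q̄_B ≈ 0.996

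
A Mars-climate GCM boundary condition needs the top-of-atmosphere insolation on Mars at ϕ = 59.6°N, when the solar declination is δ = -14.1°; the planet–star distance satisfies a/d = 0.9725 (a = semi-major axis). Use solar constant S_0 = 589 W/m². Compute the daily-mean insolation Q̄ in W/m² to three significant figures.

Q̄ ≈ 36.6 W/m²

cos h₀ = −tan(+59.6°) tan(-14.100°) = 0.4281, h₀ = 1.1284 rad.
Bracket: h₀ sin ϕ sin δ + cos ϕ cos δ sin h₀ = 1.1284×0.86251×-0.24362 + 0.50603×0.96987×0.90372 = -0.237105 + 0.443531 = 0.206426.
Inverse-square distance factor (a/d)² = 0.9725² = 0.945756.
Q̄ = (S_0/π) × 0.945756 × [bracket] = (589/π) × 0.945756 × 0.206426 = 36.60 W/m².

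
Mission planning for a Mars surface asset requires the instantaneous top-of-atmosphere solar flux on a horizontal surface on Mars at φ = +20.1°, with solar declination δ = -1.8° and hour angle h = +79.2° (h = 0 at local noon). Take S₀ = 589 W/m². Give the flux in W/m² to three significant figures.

97.2 W/m²

cos θ_z = sin φ sin δ + cos φ cos δ cos h = -0.010795 + 0.175882 = 0.165087.
Flux = S₀ · cos θ_z = 589 × 0.165087 = 97.24 W/m².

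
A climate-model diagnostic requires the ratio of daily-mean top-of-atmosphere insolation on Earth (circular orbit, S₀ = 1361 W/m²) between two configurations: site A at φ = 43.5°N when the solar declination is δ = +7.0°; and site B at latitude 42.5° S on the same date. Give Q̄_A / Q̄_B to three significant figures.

— Configuration A (φ=+43.5°):
cos H₀ = −tan(+43.5°) tan(+7.000°) = -0.1165, H₀ = 1.6876 rad.
Bracket: H₀ sin φ sin δ + cos φ cos δ sin H₀ = 1.6876×0.68835×0.12187 + 0.72537×0.99255×0.99319 = 0.141571 + 0.715063 = 0.856634.
Q̄ = (S₀/π) × [bracket] = (1361/π) × 0.856634 = 371.11 W/m².
— Configuration B (φ=-42.5°):
cos H₀ = −tan(-42.5°) tan(+7.000°) = 0.1125, H₀ = 1.4580 rad.
Bracket: H₀ sin φ sin δ + cos φ cos δ sin H₀ = 1.4580×-0.67559×0.12187 + 0.73728×0.99255×0.99365 = -0.120043 + 0.727140 = 0.607097.
Q̄ = (S₀/π) × [bracket] = (1361/π) × 0.607097 = 263.01 W/m².
Ratio Q̄_A / Q̄_B = 371.11 / 263.01 = 1.411.

Q̄_A / Q̄_B ≈ 1.41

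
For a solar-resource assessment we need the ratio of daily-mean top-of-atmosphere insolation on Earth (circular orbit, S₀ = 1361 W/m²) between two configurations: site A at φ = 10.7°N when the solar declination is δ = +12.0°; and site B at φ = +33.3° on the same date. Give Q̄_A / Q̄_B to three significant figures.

— Configuration A (φ=+10.7°):
cos H₀ = −tan(+10.7°) tan(+12.000°) = -0.0402, H₀ = 1.6110 rad.
Bracket: H₀ sin φ sin δ + cos φ cos δ sin H₀ = 1.6110×0.18567×0.20791 + 0.98261×0.97815×0.99919 = 0.062189 + 0.960361 = 1.022550.
Q̄ = (S₀/π) × [bracket] = (1361/π) × 1.022550 = 442.99 W/m².
— Configuration B (φ=+33.3°):
cos H₀ = −tan(+33.3°) tan(+12.000°) = -0.1396, H₀ = 1.7109 rad.
Bracket: H₀ sin φ sin δ + cos φ cos δ sin H₀ = 1.7109×0.54902×0.20791 + 0.83581×0.97815×0.99020 = 0.195294 + 0.809536 = 1.004830.
Q̄ = (S₀/π) × [bracket] = (1361/π) × 1.004830 = 435.31 W/m².
Ratio Q̄_A / Q̄_B = 442.99 / 435.31 = 1.018.

Q̄_A / Q̄_B ≈ 1.02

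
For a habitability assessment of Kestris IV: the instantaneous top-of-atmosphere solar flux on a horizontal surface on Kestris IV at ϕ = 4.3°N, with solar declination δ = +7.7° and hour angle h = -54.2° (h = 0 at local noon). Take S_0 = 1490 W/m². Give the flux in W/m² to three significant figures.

cos θ_z = sin ϕ sin δ + cos ϕ cos δ cos h = 0.010046 + 0.578051 = 0.588097.
Flux = S_0 · cos θ_z = 1490 × 0.588097 = 876.3 W/m².

876 W/m²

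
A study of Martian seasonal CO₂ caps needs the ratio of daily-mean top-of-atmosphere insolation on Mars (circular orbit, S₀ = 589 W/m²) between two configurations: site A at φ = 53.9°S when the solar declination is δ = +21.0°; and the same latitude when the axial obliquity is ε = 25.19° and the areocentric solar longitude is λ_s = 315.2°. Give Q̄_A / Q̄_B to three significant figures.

Q̄_A / Q̄_B ≈ 0.174

— Configuration A (φ=-53.9°):
cos H₀ = −tan(-53.9°) tan(+21.000°) = 0.5264, H₀ = 1.0164 rad.
Bracket: H₀ sin φ sin δ + cos φ cos δ sin H₀ = 1.0164×-0.80799×0.35837 + 0.58920×0.93358×0.85023 = -0.294308 + 0.467682 = 0.173374.
Q̄ = (S₀/π) × [bracket] = (589/π) × 0.173374 = 32.505 W/m².
— Configuration B (φ=-53.9°):
sin δ = sin 25.19° × sin 315.2° = -0.29991, so δ = -17.452°.
cos H₀ = −tan(-53.9°) tan(-17.452°) = -0.4311, H₀ = 2.0165 rad.
Bracket: H₀ sin φ sin δ + cos φ cos δ sin H₀ = 2.0165×-0.80799×-0.29991 + 0.58920×0.95397×0.90229 = 0.488647 + 0.507158 = 0.995805.
Q̄ = (S₀/π) × [bracket] = (589/π) × 0.995805 = 186.70 W/m².
Ratio Q̄_A / Q̄_B = 32.505 / 186.70 = 0.1741.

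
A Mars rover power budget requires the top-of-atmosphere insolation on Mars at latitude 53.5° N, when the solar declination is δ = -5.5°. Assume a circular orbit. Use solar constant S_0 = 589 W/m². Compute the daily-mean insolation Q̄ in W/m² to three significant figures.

Q̄ ≈ 89.3 W/m²

cos h₀ = −tan(+53.5°) tan(-5.500°) = 0.1301, h₀ = 1.4403 rad.
Bracket: h₀ sin ϕ sin δ + cos ϕ cos δ sin h₀ = 1.4403×0.80386×-0.09585 + 0.59482×0.99540×0.99150 = -0.110975 + 0.587051 = 0.476076.
Q̄ = (S_0/π) × [bracket] = (589/π) × 0.476076 = 89.26 W/m².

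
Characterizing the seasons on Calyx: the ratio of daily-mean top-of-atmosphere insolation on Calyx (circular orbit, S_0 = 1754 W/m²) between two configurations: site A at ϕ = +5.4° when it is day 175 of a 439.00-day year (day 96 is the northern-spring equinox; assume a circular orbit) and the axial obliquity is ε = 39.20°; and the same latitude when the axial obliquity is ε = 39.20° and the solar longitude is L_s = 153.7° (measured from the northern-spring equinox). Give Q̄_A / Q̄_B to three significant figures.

Q̄_A / Q̄_B ≈ 0.905

— Configuration A (ϕ=+5.4°):
Solar longitude: L_s = 360° × (175 − 96)/439.00 = 64.784°.
sin δ = sin 39.20° × sin 64.784° = 0.57180, so δ = +34.876°.
cos h₀ = −tan(+5.4°) tan(+34.876°) = -0.0659, h₀ = 1.6367 rad.
Bracket: h₀ sin ϕ sin δ + cos ϕ cos δ sin h₀ = 1.6367×0.09411×0.57180 + 0.99556×0.82039×0.99783 = 0.088074 + 0.814975 = 0.903049.
Q̄ = (S_0/π) × [bracket] = (1754/π) × 0.903049 = 504.19 W/m².
— Configuration B (ϕ=+5.4°):
Solar declination: sin δ = sin ε · sin L_s = sin 39.20° × sin 153.7° = 0.28003, so δ = +16.262°.
cos h₀ = −tan(+5.4°) tan(+16.262°) = -0.0276, h₀ = 1.5984 rad.
Bracket: h₀ sin ϕ sin δ + cos ϕ cos δ sin h₀ = 1.5984×0.09411×0.28003 + 0.99556×0.95999×0.99962 = 0.042124 + 0.955364 = 0.997488.
Q̄ = (S_0/π) × [bracket] = (1754/π) × 0.997488 = 556.91 W/m².
Ratio Q̄_A / Q̄_B = 504.19 / 556.91 = 0.9053.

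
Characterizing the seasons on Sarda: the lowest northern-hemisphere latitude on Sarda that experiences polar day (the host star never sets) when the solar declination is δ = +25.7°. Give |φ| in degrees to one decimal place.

Polar day requires cos H₀ = −tan φ tan δ ≤ −1, i.e. tan φ tan δ ≥ 1.
The boundary is |tan φ| · |tan δ| = 1, so |φ| = 90° − |δ| = 90° − 25.7° = 64.3° in the northern hemisphere.

|φ| = 64.3°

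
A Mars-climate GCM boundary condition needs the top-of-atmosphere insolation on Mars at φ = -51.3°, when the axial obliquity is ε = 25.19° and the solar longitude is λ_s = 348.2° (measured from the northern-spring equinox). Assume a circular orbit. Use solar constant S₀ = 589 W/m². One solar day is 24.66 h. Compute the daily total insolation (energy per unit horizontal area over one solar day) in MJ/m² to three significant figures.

Solar declination: sin δ = sin ε · sin λ_s = sin 25.19° × sin 348.2° = -0.08704, so δ = -4.993°.
cos H₀ = −tan(-51.3°) tan(-4.993°) = -0.1091, H₀ = 1.6801 rad.
Bracket: H₀ sin φ sin δ + cos φ cos δ sin H₀ = 1.6801×-0.78043×-0.08704 + 0.62524×0.99621×0.99404 = 0.114127 + 0.619158 = 0.733285.
Q̄ = (S₀/π) × [bracket] = (589/π) × 0.733285 = 137.48 W/m².
Daily total = Q̄ × 24.66 h × 3600 s/h = 137.48 × 24.66 × 3600 / 10⁶ = 12.20 MJ/m².

12.2 MJ/m²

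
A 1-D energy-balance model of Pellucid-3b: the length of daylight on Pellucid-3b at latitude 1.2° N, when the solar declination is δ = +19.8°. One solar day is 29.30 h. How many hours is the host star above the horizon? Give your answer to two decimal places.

14.72 h

cos H₀ = −tan φ · tan δ = −tan(+1.2°) × tan(+19.800°) = -0.0075, so H₀ = 1.5783 rad = 90.43°.
Daylight = 2H₀/(2π) × 29.30 h = (1.5783/π) × 29.30 = 14.72 h.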